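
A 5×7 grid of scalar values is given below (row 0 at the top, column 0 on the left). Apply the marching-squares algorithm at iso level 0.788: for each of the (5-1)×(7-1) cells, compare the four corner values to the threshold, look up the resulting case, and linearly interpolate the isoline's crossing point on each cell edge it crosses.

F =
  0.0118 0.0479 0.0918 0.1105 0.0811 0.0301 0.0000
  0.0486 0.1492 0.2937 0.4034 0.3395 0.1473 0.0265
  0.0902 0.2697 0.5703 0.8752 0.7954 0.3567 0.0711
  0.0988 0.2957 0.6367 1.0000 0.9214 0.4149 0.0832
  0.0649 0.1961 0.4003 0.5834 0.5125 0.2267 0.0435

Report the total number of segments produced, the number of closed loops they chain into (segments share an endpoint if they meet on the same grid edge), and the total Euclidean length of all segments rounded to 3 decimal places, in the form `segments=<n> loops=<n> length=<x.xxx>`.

cell (1,2): code 0100 → (1.815,3.000)–(2.000,2.714)
cell (1,3): code 1100 → (1.984,4.000)–(1.815,3.000)
cell (1,4): code 1000 → (2.000,4.017)–(1.984,4.000)
cell (2,2): code 0110 → (2.000,2.714)–(3.000,2.416)
cell (2,4): code 1001 → (3.000,4.263)–(2.000,4.017)
cell (3,2): code 0010 → (3.000,2.416)–(3.509,3.000)
cell (3,3): code 0011 → (3.509,3.000)–(3.326,4.000)
cell (3,4): code 0001 → (3.326,4.000)–(3.000,4.263)
total: 8 segments, chained into 1 closed loop(s), length Σ = 5.661391

segments=8 loops=1 length=5.661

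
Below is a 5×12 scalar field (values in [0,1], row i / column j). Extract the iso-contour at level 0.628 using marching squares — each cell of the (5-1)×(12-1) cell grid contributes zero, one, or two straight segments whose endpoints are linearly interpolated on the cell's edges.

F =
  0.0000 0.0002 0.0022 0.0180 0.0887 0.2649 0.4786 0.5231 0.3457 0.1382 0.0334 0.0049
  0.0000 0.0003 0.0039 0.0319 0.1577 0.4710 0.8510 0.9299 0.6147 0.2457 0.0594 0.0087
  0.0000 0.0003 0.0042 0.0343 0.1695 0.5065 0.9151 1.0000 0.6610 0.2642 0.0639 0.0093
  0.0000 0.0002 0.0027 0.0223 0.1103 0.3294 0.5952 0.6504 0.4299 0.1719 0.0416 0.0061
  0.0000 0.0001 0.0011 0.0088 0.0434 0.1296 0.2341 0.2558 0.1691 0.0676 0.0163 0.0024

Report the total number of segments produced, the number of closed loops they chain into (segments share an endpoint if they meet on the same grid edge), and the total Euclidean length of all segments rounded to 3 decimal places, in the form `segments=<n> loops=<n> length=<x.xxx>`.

segments=12 loops=1 length=8.751

cell (0,5): code 0100 → (0.401,6.000)–(1.000,5.413)
cell (0,6): code 1100 → (0.258,7.000)–(0.401,6.000)
cell (0,7): code 1000 → (1.000,7.958)–(0.258,7.000)
cell (1,5): code 0110 → (1.000,5.413)–(2.000,5.297)
cell (1,7): code 1101 → (1.287,8.000)–(1.000,7.958)
cell (1,8): code 1000 → (2.000,8.083)–(1.287,8.000)
cell (2,5): code 0010 → (2.000,5.297)–(2.897,6.000)
cell (2,6): code 0111 → (2.897,6.000)–(3.000,6.594)
cell (2,7): code 1011 → (3.000,7.102)–(2.143,8.000)
cell (2,8): code 0001 → (2.143,8.000)–(2.000,8.083)
cell (3,6): code 0010 → (3.000,6.594)–(3.057,7.000)
cell (3,7): code 0001 → (3.057,7.000)–(3.000,7.102)
total: 12 segments, chained into 1 closed loop(s), length Σ = 8.750832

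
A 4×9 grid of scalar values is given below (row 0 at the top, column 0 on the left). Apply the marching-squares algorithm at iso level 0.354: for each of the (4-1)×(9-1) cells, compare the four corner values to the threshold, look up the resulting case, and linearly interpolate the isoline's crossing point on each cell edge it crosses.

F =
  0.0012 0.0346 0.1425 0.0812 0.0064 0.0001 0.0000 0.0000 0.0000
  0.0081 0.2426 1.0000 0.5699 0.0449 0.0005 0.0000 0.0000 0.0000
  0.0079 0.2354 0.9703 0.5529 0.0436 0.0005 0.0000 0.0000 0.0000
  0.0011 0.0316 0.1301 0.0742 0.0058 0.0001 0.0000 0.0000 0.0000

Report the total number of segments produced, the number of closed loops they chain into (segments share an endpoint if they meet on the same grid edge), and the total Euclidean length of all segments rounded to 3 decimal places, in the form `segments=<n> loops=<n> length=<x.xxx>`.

cell (0,1): code 0100 → (0.247,2.000)–(1.000,1.147)
cell (0,2): code 1100 → (0.558,3.000)–(0.247,2.000)
cell (0,3): code 1000 → (1.000,3.411)–(0.558,3.000)
cell (1,1): code 0110 → (1.000,1.147)–(2.000,1.161)
cell (1,3): code 1001 → (2.000,3.391)–(1.000,3.411)
cell (2,1): code 0010 → (2.000,1.161)–(2.734,2.000)
cell (2,2): code 0011 → (2.734,2.000)–(2.416,3.000)
cell (2,3): code 0001 → (2.416,3.000)–(2.000,3.391)
total: 8 segments, chained into 1 closed loop(s), length Σ = 7.523003

segments=8 loops=1 length=7.523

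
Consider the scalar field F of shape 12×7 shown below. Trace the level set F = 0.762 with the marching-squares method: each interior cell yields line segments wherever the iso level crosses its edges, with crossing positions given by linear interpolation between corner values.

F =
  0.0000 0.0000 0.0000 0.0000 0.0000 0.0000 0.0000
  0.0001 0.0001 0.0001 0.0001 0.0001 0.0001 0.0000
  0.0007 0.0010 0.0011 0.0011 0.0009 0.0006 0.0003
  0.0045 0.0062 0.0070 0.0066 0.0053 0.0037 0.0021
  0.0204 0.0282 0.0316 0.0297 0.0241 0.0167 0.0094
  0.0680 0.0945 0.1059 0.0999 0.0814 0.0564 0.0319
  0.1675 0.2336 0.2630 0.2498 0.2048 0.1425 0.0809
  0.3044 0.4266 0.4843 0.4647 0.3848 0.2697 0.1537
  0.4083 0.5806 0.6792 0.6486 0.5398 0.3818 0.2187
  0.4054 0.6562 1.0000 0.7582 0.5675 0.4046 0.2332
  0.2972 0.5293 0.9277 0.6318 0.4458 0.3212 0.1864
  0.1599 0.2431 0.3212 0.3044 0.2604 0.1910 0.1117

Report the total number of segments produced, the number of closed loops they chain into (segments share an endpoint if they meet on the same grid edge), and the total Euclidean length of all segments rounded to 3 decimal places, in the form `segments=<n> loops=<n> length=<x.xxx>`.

cell (8,1): code 0100 → (8.258,2.000)–(9.000,1.308)
cell (8,2): code 1000 → (9.000,2.984)–(8.258,2.000)
cell (9,1): code 0110 → (9.000,1.308)–(10.000,1.584)
cell (9,2): code 1001 → (10.000,2.560)–(9.000,2.984)
cell (10,1): code 0010 → (10.000,1.584)–(10.273,2.000)
cell (10,2): code 0001 → (10.273,2.000)–(10.000,2.560)
total: 6 segments, chained into 1 closed loop(s), length Σ = 5.491751

segments=6 loops=1 length=5.492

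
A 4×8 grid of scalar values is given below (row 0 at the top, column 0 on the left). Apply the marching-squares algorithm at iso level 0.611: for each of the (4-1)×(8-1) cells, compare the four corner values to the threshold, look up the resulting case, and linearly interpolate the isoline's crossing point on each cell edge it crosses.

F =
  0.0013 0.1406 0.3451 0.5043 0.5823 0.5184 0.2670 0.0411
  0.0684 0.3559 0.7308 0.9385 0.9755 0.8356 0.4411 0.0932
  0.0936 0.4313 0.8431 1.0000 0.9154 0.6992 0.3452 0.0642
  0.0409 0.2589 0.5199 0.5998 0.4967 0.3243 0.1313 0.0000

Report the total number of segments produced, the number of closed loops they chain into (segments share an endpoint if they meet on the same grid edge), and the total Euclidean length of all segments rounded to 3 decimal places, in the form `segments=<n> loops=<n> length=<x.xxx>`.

segments=12 loops=1 length=10.997

cell (0,1): code 0100 → (0.689,2.000)–(1.000,1.680)
cell (0,2): code 1100 → (0.246,3.000)–(0.689,2.000)
cell (0,3): code 1100 → (0.073,4.000)–(0.246,3.000)
cell (0,4): code 1100 → (0.292,5.000)–(0.073,4.000)
cell (0,5): code 1000 → (1.000,5.569)–(0.292,5.000)
cell (1,1): code 0110 → (1.000,1.680)–(2.000,1.436)
cell (1,5): code 1001 → (2.000,5.249)–(1.000,5.569)
cell (2,1): code 0010 → (2.000,1.436)–(2.718,2.000)
cell (2,2): code 0011 → (2.718,2.000)–(2.972,3.000)
cell (2,3): code 0011 → (2.972,3.000)–(2.727,4.000)
cell (2,4): code 0011 → (2.727,4.000)–(2.235,5.000)
cell (2,5): code 0001 → (2.235,5.000)–(2.000,5.249)
total: 12 segments, chained into 1 closed loop(s), length Σ = 10.997300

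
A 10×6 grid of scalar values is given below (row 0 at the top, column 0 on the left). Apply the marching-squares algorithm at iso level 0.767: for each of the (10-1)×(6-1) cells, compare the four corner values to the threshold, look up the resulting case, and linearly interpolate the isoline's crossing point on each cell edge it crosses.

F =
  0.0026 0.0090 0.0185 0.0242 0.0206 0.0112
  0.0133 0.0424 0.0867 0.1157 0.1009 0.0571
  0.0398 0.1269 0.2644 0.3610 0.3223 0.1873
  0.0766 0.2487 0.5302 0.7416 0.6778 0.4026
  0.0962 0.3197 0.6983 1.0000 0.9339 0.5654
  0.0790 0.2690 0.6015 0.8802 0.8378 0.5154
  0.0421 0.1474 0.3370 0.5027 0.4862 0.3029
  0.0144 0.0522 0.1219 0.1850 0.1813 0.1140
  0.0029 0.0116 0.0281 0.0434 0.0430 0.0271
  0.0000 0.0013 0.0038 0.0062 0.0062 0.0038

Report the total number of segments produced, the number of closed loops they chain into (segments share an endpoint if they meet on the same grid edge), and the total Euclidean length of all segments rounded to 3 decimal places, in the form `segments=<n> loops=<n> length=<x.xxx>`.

segments=8 loops=1 length=6.911

cell (3,2): code 0100 → (3.098,3.000)–(4.000,2.228)
cell (3,3): code 1100 → (3.348,4.000)–(3.098,3.000)
cell (3,4): code 1000 → (4.000,4.453)–(3.348,4.000)
cell (4,2): code 0110 → (4.000,2.228)–(5.000,2.594)
cell (4,4): code 1001 → (5.000,4.220)–(4.000,4.453)
cell (5,2): code 0010 → (5.000,2.594)–(5.300,3.000)
cell (5,3): code 0011 → (5.300,3.000)–(5.201,4.000)
cell (5,4): code 0001 → (5.201,4.000)–(5.000,4.220)
total: 8 segments, chained into 1 closed loop(s), length Σ = 6.911061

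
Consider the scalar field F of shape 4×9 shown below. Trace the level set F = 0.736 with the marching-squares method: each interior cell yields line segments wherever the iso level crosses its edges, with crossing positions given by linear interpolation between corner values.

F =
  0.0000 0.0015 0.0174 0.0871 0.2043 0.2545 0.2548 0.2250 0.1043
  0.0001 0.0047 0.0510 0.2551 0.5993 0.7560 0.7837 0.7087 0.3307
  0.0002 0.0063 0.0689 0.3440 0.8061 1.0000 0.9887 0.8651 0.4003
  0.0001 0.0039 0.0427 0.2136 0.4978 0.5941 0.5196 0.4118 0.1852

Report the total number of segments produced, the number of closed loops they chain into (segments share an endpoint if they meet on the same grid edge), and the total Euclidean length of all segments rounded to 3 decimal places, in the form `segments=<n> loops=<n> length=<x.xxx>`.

cell (0,4): code 0100 → (0.960,5.000)–(1.000,4.872)
cell (0,5): code 1100 → (0.910,6.000)–(0.960,5.000)
cell (0,6): code 1000 → (1.000,6.636)–(0.910,6.000)
cell (1,3): code 0100 → (1.661,4.000)–(2.000,3.848)
cell (1,4): code 1110 → (1.000,4.872)–(1.661,4.000)
cell (1,6): code 1101 → (1.175,7.000)–(1.000,6.636)
cell (1,7): code 1000 → (2.000,7.278)–(1.175,7.000)
cell (2,3): code 0010 → (2.000,3.848)–(2.227,4.000)
cell (2,4): code 0011 → (2.227,4.000)–(2.650,5.000)
cell (2,5): code 0011 → (2.650,5.000)–(2.539,6.000)
cell (2,6): code 0011 → (2.539,6.000)–(2.285,7.000)
cell (2,7): code 0001 → (2.285,7.000)–(2.000,7.278)
total: 12 segments, chained into 1 closed loop(s), length Σ = 8.312750

segments=12 loops=1 length=8.313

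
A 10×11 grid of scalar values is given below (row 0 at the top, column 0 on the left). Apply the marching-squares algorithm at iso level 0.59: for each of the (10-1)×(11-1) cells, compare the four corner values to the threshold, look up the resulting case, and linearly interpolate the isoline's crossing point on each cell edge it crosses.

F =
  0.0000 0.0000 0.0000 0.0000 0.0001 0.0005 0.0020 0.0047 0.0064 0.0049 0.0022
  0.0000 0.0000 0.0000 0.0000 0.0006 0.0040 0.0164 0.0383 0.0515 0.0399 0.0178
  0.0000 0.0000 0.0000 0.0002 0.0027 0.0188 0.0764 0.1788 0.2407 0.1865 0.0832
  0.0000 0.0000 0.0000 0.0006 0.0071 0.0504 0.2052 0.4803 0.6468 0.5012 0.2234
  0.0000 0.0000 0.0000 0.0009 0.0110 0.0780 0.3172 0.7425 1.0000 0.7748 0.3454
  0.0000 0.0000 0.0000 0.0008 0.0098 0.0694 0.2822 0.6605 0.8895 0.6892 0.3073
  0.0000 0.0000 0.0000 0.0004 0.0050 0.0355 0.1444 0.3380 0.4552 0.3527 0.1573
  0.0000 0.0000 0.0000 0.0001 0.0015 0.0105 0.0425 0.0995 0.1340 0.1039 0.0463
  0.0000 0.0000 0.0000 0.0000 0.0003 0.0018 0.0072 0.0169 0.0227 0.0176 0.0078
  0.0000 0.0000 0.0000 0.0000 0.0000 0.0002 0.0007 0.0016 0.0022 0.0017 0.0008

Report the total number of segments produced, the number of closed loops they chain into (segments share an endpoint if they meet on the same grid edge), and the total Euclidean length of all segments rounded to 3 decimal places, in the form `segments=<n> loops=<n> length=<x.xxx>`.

cell (2,7): code 0100 → (2.860,8.000)–(3.000,7.659)
cell (2,8): code 1000 → (3.000,8.390)–(2.860,8.000)
cell (3,6): code 0100 → (3.418,7.000)–(4.000,6.641)
cell (3,7): code 1110 → (3.000,7.659)–(3.418,7.000)
cell (3,8): code 1101 → (3.325,9.000)–(3.000,8.390)
cell (3,9): code 1000 → (4.000,9.430)–(3.325,9.000)
cell (4,6): code 0110 → (4.000,6.641)–(5.000,6.814)
cell (4,9): code 1001 → (5.000,9.260)–(4.000,9.430)
cell (5,6): code 0010 → (5.000,6.814)–(5.219,7.000)
cell (5,7): code 0011 → (5.219,7.000)–(5.690,8.000)
cell (5,8): code 0011 → (5.690,8.000)–(5.295,9.000)
cell (5,9): code 0001 → (5.295,9.000)–(5.000,9.260)
total: 12 segments, chained into 1 closed loop(s), length Σ = 8.628466

segments=12 loops=1 length=8.628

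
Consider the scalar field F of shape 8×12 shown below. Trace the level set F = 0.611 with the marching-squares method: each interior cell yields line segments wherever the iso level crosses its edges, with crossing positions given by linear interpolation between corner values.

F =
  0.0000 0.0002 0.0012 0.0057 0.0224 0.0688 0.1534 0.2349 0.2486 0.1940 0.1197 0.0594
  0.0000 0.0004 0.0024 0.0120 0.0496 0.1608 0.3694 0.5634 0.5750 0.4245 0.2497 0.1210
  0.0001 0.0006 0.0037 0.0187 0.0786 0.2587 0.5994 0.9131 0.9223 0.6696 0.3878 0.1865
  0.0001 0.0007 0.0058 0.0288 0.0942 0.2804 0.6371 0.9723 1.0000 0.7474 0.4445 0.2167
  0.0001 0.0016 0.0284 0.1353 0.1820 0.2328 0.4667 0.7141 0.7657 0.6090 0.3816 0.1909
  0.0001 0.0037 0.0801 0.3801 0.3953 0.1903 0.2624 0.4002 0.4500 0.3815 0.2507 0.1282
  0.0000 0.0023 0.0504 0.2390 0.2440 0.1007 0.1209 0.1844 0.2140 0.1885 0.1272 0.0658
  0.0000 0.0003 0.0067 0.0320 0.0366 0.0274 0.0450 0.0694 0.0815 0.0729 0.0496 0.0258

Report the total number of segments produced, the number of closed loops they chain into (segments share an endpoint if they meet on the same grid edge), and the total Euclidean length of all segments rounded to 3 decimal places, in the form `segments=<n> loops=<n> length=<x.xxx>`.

segments=14 loops=1 length=10.789

cell (1,6): code 0100 → (1.136,7.000)–(2.000,6.037)
cell (1,7): code 1100 → (1.104,8.000)–(1.136,7.000)
cell (1,8): code 1100 → (1.761,9.000)–(1.104,8.000)
cell (1,9): code 1000 → (2.000,9.208)–(1.761,9.000)
cell (2,5): code 0100 → (2.308,6.000)–(3.000,5.927)
cell (2,6): code 1110 → (2.000,6.037)–(2.308,6.000)
cell (2,9): code 1001 → (3.000,9.450)–(2.000,9.208)
cell (3,5): code 0010 → (3.000,5.927)–(3.153,6.000)
cell (3,6): code 0111 → (3.153,6.000)–(4.000,6.583)
cell (3,8): code 1011 → (4.000,8.987)–(3.986,9.000)
cell (3,9): code 0001 → (3.986,9.000)–(3.000,9.450)
cell (4,6): code 0010 → (4.000,6.583)–(4.328,7.000)
cell (4,7): code 0011 → (4.328,7.000)–(4.490,8.000)
cell (4,8): code 0001 → (4.490,8.000)–(4.000,8.987)
total: 14 segments, chained into 1 closed loop(s), length Σ = 10.789373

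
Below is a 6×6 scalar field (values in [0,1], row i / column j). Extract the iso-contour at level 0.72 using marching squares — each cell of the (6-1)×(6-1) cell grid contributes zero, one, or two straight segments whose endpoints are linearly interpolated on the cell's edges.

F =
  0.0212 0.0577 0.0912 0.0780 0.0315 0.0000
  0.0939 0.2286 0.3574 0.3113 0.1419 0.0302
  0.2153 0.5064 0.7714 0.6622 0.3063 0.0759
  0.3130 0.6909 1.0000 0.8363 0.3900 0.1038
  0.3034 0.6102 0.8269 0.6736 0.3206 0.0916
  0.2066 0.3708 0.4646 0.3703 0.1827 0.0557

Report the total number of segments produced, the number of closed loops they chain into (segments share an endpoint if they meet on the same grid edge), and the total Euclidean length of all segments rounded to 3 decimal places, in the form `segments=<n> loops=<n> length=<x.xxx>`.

segments=10 loops=1 length=6.877

cell (1,1): code 0100 → (1.876,2.000)–(2.000,1.806)
cell (1,2): code 1000 → (2.000,2.471)–(1.876,2.000)
cell (2,1): code 0110 → (2.000,1.806)–(3.000,1.094)
cell (2,2): code 1101 → (2.332,3.000)–(2.000,2.471)
cell (2,3): code 1000 → (3.000,3.261)–(2.332,3.000)
cell (3,1): code 0110 → (3.000,1.094)–(4.000,1.507)
cell (3,2): code 1011 → (4.000,2.697)–(3.715,3.000)
cell (3,3): code 0001 → (3.715,3.000)–(3.000,3.261)
cell (4,1): code 0010 → (4.000,1.507)–(4.295,2.000)
cell (4,2): code 0001 → (4.295,2.000)–(4.000,2.697)
total: 10 segments, chained into 1 closed loop(s), length Σ = 6.876892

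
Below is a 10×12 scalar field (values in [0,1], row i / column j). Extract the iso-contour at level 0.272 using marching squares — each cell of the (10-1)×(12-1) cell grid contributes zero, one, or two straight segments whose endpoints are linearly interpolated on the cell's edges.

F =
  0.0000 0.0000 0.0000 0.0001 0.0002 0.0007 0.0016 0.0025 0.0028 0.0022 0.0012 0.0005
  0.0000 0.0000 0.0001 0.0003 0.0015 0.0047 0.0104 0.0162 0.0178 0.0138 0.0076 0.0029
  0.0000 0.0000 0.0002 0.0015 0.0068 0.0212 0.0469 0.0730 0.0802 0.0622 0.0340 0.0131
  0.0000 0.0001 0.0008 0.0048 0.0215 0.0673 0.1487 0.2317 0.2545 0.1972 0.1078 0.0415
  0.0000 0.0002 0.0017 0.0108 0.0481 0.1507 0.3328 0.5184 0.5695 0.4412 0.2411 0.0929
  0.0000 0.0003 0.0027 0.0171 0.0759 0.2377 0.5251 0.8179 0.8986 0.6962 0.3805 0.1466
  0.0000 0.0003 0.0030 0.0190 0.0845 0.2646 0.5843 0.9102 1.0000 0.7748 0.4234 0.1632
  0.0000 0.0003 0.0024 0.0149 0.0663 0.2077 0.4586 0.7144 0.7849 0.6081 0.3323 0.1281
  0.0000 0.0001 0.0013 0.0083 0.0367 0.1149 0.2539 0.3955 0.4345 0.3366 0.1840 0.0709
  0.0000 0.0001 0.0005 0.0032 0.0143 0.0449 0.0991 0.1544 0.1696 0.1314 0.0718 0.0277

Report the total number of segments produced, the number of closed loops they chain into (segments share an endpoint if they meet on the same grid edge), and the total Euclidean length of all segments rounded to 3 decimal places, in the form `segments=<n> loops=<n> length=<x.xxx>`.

cell (3,5): code 0100 → (3.670,6.000)–(4.000,5.666)
cell (3,6): code 1100 → (3.141,7.000)–(3.670,6.000)
cell (3,7): code 1100 → (3.056,8.000)–(3.141,7.000)
cell (3,8): code 1100 → (3.307,9.000)–(3.056,8.000)
cell (3,9): code 1000 → (4.000,9.846)–(3.307,9.000)
cell (4,5): code 0110 → (4.000,5.666)–(5.000,5.119)
cell (4,9): code 1101 → (4.222,10.000)–(4.000,9.846)
cell (4,10): code 1000 → (5.000,10.464)–(4.222,10.000)
cell (5,5): code 0110 → (5.000,5.119)–(6.000,5.023)
cell (5,10): code 1001 → (6.000,10.582)–(5.000,10.464)
cell (6,5): code 0110 → (6.000,5.023)–(7.000,5.256)
cell (6,10): code 1001 → (7.000,10.295)–(6.000,10.582)
cell (7,5): code 0010 → (7.000,5.256)–(7.912,6.000)
cell (7,6): code 0111 → (7.912,6.000)–(8.000,6.128)
cell (7,9): code 1011 → (8.000,9.423)–(7.407,10.000)
cell (7,10): code 0001 → (7.407,10.000)–(7.000,10.295)
cell (8,6): code 0010 → (8.000,6.128)–(8.512,7.000)
cell (8,7): code 0011 → (8.512,7.000)–(8.613,8.000)
cell (8,8): code 0011 → (8.613,8.000)–(8.315,9.000)
cell (8,9): code 0001 → (8.315,9.000)–(8.000,9.423)
total: 20 segments, chained into 1 closed loop(s), length Σ = 17.373404

segments=20 loops=1 length=17.373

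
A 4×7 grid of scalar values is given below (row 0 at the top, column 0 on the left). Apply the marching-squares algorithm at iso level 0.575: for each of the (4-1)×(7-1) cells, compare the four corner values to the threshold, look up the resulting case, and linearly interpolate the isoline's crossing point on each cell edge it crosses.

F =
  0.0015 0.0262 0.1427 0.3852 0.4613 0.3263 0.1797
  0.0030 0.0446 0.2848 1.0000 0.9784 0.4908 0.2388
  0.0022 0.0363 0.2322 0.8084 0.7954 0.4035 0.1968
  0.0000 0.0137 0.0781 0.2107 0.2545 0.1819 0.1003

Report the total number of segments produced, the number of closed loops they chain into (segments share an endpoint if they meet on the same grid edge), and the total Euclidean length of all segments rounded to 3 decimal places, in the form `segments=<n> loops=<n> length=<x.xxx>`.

segments=8 loops=1 length=7.362

cell (0,2): code 0100 → (0.309,3.000)–(1.000,2.406)
cell (0,3): code 1100 → (0.220,4.000)–(0.309,3.000)
cell (0,4): code 1000 → (1.000,4.827)–(0.220,4.000)
cell (1,2): code 0110 → (1.000,2.406)–(2.000,2.595)
cell (1,4): code 1001 → (2.000,4.562)–(1.000,4.827)
cell (2,2): code 0010 → (2.000,2.595)–(2.390,3.000)
cell (2,3): code 0011 → (2.390,3.000)–(2.407,4.000)
cell (2,4): code 0001 → (2.407,4.000)–(2.000,4.562)
total: 8 segments, chained into 1 closed loop(s), length Σ = 7.362154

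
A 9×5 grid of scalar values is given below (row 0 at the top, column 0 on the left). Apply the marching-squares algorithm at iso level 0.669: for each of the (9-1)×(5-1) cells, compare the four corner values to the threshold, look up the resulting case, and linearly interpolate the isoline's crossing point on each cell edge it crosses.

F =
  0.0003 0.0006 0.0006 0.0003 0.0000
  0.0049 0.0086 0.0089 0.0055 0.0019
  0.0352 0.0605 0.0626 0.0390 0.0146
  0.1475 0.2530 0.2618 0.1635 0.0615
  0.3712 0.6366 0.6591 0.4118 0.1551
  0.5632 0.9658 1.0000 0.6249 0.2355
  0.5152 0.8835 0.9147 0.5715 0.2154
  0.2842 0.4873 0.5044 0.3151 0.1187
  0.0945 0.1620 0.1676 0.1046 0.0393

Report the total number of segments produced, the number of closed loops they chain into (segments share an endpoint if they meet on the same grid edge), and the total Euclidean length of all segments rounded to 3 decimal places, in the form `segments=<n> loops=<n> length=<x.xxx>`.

cell (4,0): code 0100 → (4.098,1.000)–(5.000,0.263)
cell (4,1): code 1100 → (4.029,2.000)–(4.098,1.000)
cell (4,2): code 1000 → (5.000,2.882)–(4.029,2.000)
cell (5,0): code 0110 → (5.000,0.263)–(6.000,0.418)
cell (5,2): code 1001 → (6.000,2.716)–(5.000,2.882)
cell (6,0): code 0010 → (6.000,0.418)–(6.541,1.000)
cell (6,1): code 0011 → (6.541,1.000)–(6.599,2.000)
cell (6,2): code 0001 → (6.599,2.000)–(6.000,2.716)
total: 8 segments, chained into 1 closed loop(s), length Σ = 8.234899

segments=8 loops=1 length=8.235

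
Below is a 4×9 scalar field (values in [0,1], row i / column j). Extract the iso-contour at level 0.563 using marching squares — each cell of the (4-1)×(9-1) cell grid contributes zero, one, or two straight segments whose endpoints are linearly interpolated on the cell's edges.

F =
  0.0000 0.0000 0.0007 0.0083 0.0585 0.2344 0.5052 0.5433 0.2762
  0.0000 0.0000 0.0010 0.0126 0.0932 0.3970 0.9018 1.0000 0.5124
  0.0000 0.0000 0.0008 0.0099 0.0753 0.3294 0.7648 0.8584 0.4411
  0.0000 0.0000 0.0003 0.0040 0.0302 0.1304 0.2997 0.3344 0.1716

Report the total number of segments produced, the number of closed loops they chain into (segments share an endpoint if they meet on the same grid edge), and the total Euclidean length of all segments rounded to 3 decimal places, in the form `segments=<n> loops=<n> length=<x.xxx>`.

segments=8 loops=1 length=7.990

cell (0,5): code 0100 → (0.146,6.000)–(1.000,5.329)
cell (0,6): code 1100 → (0.043,7.000)–(0.146,6.000)
cell (0,7): code 1000 → (1.000,7.896)–(0.043,7.000)
cell (1,5): code 0110 → (1.000,5.329)–(2.000,5.537)
cell (1,7): code 1001 → (2.000,7.708)–(1.000,7.896)
cell (2,5): code 0010 → (2.000,5.537)–(2.434,6.000)
cell (2,6): code 0011 → (2.434,6.000)–(2.564,7.000)
cell (2,7): code 0001 → (2.564,7.000)–(2.000,7.708)
total: 8 segments, chained into 1 closed loop(s), length Σ = 7.989787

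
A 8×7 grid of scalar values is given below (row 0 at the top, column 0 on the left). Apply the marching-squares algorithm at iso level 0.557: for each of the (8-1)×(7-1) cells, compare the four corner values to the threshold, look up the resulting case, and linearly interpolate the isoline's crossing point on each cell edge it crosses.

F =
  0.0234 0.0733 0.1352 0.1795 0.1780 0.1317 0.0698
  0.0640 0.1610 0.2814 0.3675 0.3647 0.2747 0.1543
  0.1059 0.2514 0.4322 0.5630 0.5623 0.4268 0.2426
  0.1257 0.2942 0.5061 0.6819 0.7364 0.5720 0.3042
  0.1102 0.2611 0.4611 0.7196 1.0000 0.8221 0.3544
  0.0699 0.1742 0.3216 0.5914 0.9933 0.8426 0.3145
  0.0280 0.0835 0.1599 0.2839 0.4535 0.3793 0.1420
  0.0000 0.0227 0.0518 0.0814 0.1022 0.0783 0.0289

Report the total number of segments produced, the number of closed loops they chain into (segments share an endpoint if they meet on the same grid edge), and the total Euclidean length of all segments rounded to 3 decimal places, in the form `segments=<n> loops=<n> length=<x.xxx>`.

cell (1,2): code 0100 → (1.969,3.000)–(2.000,2.954)
cell (1,3): code 1100 → (1.973,4.000)–(1.969,3.000)
cell (1,4): code 1000 → (2.000,4.039)–(1.973,4.000)
cell (2,2): code 0110 → (2.000,2.954)–(3.000,2.290)
cell (2,4): code 1101 → (2.897,5.000)–(2.000,4.039)
cell (2,5): code 1000 → (3.000,5.056)–(2.897,5.000)
cell (3,2): code 0110 → (3.000,2.290)–(4.000,2.371)
cell (3,5): code 1001 → (4.000,5.567)–(3.000,5.056)
cell (4,2): code 0110 → (4.000,2.371)–(5.000,2.872)
cell (4,5): code 1001 → (5.000,5.541)–(4.000,5.567)
cell (5,2): code 0010 → (5.000,2.872)–(5.112,3.000)
cell (5,3): code 0011 → (5.112,3.000)–(5.808,4.000)
cell (5,4): code 0011 → (5.808,4.000)–(5.616,5.000)
cell (5,5): code 0001 → (5.616,5.000)–(5.000,5.541)
total: 14 segments, chained into 1 closed loop(s), length Σ = 11.206893

segments=14 loops=1 length=11.207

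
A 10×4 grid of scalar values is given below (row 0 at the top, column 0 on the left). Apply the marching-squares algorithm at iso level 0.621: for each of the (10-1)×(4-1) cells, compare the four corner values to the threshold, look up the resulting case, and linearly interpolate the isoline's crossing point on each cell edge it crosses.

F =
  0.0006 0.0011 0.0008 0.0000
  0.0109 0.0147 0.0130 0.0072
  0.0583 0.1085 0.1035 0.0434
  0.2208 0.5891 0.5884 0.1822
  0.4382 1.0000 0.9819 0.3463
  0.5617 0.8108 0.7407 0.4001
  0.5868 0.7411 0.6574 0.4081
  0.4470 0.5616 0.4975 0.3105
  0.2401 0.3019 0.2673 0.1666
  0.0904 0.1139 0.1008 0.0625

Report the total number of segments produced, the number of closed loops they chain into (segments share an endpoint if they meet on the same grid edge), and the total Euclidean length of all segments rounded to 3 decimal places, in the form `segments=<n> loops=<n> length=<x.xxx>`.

cell (3,0): code 0100 → (3.078,1.000)–(4.000,0.325)
cell (3,1): code 1100 → (3.083,2.000)–(3.078,1.000)
cell (3,2): code 1000 → (4.000,2.568)–(3.083,2.000)
cell (4,0): code 0110 → (4.000,0.325)–(5.000,0.238)
cell (4,2): code 1001 → (5.000,2.351)–(4.000,2.568)
cell (5,0): code 0110 → (5.000,0.238)–(6.000,0.222)
cell (5,2): code 1001 → (6.000,2.146)–(5.000,2.351)
cell (6,0): code 0010 → (6.000,0.222)–(6.669,1.000)
cell (6,1): code 0011 → (6.669,1.000)–(6.228,2.000)
cell (6,2): code 0001 → (6.228,2.000)–(6.000,2.146)
total: 10 segments, chained into 1 closed loop(s), length Σ = 9.659362

segments=10 loops=1 length=9.659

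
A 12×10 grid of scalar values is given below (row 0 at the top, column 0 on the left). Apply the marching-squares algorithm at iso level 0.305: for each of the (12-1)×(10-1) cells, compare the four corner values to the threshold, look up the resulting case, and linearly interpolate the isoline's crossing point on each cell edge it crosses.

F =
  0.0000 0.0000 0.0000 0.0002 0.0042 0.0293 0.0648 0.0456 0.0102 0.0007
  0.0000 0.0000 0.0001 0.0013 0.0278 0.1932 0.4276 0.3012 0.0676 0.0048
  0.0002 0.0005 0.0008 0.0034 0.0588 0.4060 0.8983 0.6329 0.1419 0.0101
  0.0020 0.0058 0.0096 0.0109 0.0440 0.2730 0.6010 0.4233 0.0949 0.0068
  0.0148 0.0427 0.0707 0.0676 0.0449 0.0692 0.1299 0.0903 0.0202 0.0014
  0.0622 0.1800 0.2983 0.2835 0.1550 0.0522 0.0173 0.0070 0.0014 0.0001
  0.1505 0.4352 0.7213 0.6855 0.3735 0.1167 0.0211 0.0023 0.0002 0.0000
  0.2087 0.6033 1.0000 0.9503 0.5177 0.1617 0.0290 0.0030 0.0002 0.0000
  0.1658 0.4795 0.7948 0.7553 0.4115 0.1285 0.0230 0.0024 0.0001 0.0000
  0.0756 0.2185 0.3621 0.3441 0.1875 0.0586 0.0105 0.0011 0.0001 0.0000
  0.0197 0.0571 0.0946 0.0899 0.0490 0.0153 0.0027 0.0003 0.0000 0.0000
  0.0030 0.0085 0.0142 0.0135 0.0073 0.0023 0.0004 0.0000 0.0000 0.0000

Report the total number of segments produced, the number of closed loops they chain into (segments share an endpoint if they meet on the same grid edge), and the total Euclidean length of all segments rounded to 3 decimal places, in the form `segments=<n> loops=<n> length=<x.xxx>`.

segments=28 loops=2 length=22.256

cell (0,5): code 0100 → (0.662,6.000)–(1.000,5.477)
cell (0,6): code 1000 → (1.000,6.970)–(0.662,6.000)
cell (1,4): code 0100 → (1.525,5.000)–(2.000,4.709)
cell (1,5): code 1110 → (1.000,5.477)–(1.525,5.000)
cell (1,6): code 1101 → (1.011,7.000)–(1.000,6.970)
cell (1,7): code 1000 → (2.000,7.668)–(1.011,7.000)
cell (2,4): code 0010 → (2.000,4.709)–(2.759,5.000)
cell (2,5): code 0111 → (2.759,5.000)–(3.000,5.098)
cell (2,7): code 1001 → (3.000,7.360)–(2.000,7.668)
cell (3,5): code 0010 → (3.000,5.098)–(3.628,6.000)
cell (3,6): code 0011 → (3.628,6.000)–(3.355,7.000)
cell (3,7): code 0001 → (3.355,7.000)–(3.000,7.360)
cell (5,0): code 0100 → (5.490,1.000)–(6.000,0.543)
cell (5,1): code 1100 → (5.016,2.000)–(5.490,1.000)
cell (5,2): code 1100 → (5.053,3.000)–(5.016,2.000)
cell (5,3): code 1100 → (5.686,4.000)–(5.053,3.000)
cell (5,4): code 1000 → (6.000,4.267)–(5.686,4.000)
cell (6,0): code 0110 → (6.000,0.543)–(7.000,0.244)
cell (6,4): code 1001 → (7.000,4.597)–(6.000,4.267)
cell (7,0): code 0110 → (7.000,0.244)–(8.000,0.444)
cell (7,4): code 1001 → (8.000,4.376)–(7.000,4.597)
cell (8,0): code 0010 → (8.000,0.444)–(8.669,1.000)
cell (8,1): code 0111 → (8.669,1.000)–(9.000,1.602)
cell (8,3): code 1011 → (9.000,3.250)–(8.475,4.000)
cell (8,4): code 0001 → (8.475,4.000)–(8.000,4.376)
cell (9,1): code 0010 → (9.000,1.602)–(9.213,2.000)
cell (9,2): code 0011 → (9.213,2.000)–(9.154,3.000)
cell (9,3): code 0001 → (9.154,3.000)–(9.000,3.250)
total: 28 segments, chained into 2 closed loop(s), length Σ = 22.256394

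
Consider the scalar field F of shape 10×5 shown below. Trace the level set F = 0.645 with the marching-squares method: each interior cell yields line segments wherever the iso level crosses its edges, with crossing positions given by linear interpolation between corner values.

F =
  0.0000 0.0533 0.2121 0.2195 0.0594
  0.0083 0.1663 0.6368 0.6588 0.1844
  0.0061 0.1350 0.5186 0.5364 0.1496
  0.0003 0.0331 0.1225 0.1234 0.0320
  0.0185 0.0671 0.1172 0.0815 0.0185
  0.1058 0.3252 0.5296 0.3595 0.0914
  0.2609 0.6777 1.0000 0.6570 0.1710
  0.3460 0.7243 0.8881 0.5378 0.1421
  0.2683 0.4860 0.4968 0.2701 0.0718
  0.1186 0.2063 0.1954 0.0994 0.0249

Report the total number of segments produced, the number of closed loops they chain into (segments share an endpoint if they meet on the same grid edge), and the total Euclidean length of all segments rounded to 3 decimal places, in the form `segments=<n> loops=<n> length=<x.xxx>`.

segments=14 loops=2 length=8.449

cell (0,2): code 0100 → (0.969,3.000)–(1.000,2.373)
cell (0,3): code 1000 → (1.000,3.029)–(0.969,3.000)
cell (1,2): code 0010 → (1.000,2.373)–(1.113,3.000)
cell (1,3): code 0001 → (1.113,3.000)–(1.000,3.029)
cell (5,0): code 0100 → (5.907,1.000)–(6.000,0.922)
cell (5,1): code 1100 → (5.245,2.000)–(5.907,1.000)
cell (5,2): code 1100 → (5.960,3.000)–(5.245,2.000)
cell (5,3): code 1000 → (6.000,3.025)–(5.960,3.000)
cell (6,0): code 0110 → (6.000,0.922)–(7.000,0.790)
cell (6,2): code 1011 → (7.000,2.694)–(6.101,3.000)
cell (6,3): code 0001 → (6.101,3.000)–(6.000,3.025)
cell (7,0): code 0010 → (7.000,0.790)–(7.333,1.000)
cell (7,1): code 0011 → (7.333,1.000)–(7.621,2.000)
cell (7,2): code 0001 → (7.621,2.000)–(7.000,2.694)
total: 14 segments, chained into 2 closed loop(s), length Σ = 8.449276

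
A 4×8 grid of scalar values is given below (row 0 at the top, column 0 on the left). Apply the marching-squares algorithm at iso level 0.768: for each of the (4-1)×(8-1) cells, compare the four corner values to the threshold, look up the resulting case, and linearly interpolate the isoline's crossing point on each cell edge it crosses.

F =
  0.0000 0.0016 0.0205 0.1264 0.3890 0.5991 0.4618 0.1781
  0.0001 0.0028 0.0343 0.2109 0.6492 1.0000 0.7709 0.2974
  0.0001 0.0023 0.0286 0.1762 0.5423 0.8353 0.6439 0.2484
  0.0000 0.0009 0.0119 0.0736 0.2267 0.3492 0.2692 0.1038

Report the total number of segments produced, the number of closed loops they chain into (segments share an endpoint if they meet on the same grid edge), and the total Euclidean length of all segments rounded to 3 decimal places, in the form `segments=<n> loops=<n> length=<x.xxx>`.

cell (0,4): code 0100 → (0.421,5.000)–(1.000,4.339)
cell (0,5): code 1100 → (0.991,6.000)–(0.421,5.000)
cell (0,6): code 1000 → (1.000,6.006)–(0.991,6.000)
cell (1,4): code 0110 → (1.000,4.339)–(2.000,4.770)
cell (1,5): code 1011 → (2.000,5.352)–(1.023,6.000)
cell (1,6): code 0001 → (1.023,6.000)–(1.000,6.006)
cell (2,4): code 0010 → (2.000,4.770)–(2.138,5.000)
cell (2,5): code 0001 → (2.138,5.000)–(2.000,5.352)
total: 8 segments, chained into 1 closed loop(s), length Σ = 4.972321

segments=8 loops=1 length=4.972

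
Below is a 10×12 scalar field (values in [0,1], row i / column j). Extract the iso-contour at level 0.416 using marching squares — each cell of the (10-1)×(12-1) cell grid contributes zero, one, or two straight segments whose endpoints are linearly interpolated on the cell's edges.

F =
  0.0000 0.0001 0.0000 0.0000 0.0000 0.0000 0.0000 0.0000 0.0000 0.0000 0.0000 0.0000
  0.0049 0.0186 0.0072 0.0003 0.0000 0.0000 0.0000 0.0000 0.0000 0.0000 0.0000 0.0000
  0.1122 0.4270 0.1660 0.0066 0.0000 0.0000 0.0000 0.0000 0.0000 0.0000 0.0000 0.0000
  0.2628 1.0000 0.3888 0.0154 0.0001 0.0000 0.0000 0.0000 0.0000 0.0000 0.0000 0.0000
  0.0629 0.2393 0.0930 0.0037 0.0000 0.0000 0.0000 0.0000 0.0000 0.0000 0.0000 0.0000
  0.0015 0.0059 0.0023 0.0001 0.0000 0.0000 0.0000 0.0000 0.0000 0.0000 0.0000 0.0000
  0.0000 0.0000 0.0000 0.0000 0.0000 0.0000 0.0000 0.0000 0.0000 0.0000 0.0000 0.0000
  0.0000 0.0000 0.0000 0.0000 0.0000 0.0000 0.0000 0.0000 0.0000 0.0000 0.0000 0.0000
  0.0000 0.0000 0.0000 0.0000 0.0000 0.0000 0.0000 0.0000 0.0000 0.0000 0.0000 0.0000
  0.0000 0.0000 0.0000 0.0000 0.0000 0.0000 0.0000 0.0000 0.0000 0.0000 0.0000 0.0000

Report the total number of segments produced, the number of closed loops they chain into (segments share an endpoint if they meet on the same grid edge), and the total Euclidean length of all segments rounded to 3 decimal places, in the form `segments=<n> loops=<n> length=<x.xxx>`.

cell (1,0): code 0100 → (1.973,1.000)–(2.000,0.965)
cell (1,1): code 1000 → (2.000,1.042)–(1.973,1.000)
cell (2,0): code 0110 → (2.000,0.965)–(3.000,0.208)
cell (2,1): code 1001 → (3.000,1.955)–(2.000,1.042)
cell (3,0): code 0010 → (3.000,0.208)–(3.768,1.000)
cell (3,1): code 0001 → (3.768,1.000)–(3.000,1.955)
total: 6 segments, chained into 1 closed loop(s), length Σ = 5.031686

segments=6 loops=1 length=5.032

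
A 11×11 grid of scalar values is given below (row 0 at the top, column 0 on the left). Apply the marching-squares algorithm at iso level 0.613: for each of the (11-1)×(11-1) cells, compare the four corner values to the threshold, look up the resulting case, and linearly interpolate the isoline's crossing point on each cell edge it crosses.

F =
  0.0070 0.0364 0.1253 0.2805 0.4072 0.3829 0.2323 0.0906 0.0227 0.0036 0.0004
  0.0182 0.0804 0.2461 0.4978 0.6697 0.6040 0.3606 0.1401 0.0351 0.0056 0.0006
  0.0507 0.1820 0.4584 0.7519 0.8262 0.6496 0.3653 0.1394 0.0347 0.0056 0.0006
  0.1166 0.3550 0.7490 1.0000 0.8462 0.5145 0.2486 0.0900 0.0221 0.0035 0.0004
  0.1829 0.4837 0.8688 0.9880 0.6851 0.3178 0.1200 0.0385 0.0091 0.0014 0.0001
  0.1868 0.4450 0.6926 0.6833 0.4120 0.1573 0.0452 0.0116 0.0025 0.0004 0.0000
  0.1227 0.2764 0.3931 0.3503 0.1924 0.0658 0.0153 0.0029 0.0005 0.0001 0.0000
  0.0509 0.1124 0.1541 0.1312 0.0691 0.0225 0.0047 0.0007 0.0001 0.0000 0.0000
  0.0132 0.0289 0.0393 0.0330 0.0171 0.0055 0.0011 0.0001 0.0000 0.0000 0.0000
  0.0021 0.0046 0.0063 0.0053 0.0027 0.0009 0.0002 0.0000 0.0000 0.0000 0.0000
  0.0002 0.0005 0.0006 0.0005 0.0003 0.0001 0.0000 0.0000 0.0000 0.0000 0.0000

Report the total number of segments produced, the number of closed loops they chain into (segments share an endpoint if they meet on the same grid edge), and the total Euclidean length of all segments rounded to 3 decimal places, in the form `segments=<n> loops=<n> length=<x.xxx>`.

cell (0,3): code 0100 → (0.784,4.000)–(1.000,3.670)
cell (0,4): code 1000 → (1.000,4.863)–(0.784,4.000)
cell (1,2): code 0100 → (1.453,3.000)–(2.000,2.527)
cell (1,3): code 1110 → (1.000,3.670)–(1.453,3.000)
cell (1,4): code 1101 → (1.197,5.000)–(1.000,4.863)
cell (1,5): code 1000 → (2.000,5.129)–(1.197,5.000)
cell (2,1): code 0100 → (2.532,2.000)–(3.000,1.655)
cell (2,2): code 1110 → (2.000,2.527)–(2.532,2.000)
cell (2,4): code 1011 → (3.000,4.703)–(2.271,5.000)
cell (2,5): code 0001 → (2.271,5.000)–(2.000,5.129)
cell (3,1): code 0110 → (3.000,1.655)–(4.000,1.336)
cell (3,4): code 1001 → (4.000,4.196)–(3.000,4.703)
cell (4,1): code 0110 → (4.000,1.336)–(5.000,1.679)
cell (4,3): code 1011 → (5.000,3.259)–(4.264,4.000)
cell (4,4): code 0001 → (4.264,4.000)–(4.000,4.196)
cell (5,1): code 0010 → (5.000,1.679)–(5.266,2.000)
cell (5,2): code 0011 → (5.266,2.000)–(5.211,3.000)
cell (5,3): code 0001 → (5.211,3.000)–(5.000,3.259)
total: 18 segments, chained into 1 closed loop(s), length Σ = 12.640548

segments=18 loops=1 length=12.641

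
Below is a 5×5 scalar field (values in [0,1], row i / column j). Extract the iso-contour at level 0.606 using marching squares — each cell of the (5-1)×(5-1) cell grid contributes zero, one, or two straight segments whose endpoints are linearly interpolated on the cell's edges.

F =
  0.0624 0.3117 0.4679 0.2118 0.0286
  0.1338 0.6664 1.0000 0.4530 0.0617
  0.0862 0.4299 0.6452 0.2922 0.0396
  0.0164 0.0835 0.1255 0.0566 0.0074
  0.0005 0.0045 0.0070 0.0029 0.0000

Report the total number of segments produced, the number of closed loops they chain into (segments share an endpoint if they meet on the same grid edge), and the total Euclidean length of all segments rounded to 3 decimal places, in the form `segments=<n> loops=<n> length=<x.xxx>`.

segments=8 loops=1 length=5.277

cell (0,0): code 0100 → (0.830,1.000)–(1.000,0.887)
cell (0,1): code 1100 → (0.260,2.000)–(0.830,1.000)
cell (0,2): code 1000 → (1.000,2.720)–(0.260,2.000)
cell (1,0): code 0010 → (1.000,0.887)–(1.255,1.000)
cell (1,1): code 0111 → (1.255,1.000)–(2.000,1.818)
cell (1,2): code 1001 → (2.000,2.111)–(1.000,2.720)
cell (2,1): code 0010 → (2.000,1.818)–(2.075,2.000)
cell (2,2): code 0001 → (2.075,2.000)–(2.000,2.111)
total: 8 segments, chained into 1 closed loop(s), length Σ = 5.276558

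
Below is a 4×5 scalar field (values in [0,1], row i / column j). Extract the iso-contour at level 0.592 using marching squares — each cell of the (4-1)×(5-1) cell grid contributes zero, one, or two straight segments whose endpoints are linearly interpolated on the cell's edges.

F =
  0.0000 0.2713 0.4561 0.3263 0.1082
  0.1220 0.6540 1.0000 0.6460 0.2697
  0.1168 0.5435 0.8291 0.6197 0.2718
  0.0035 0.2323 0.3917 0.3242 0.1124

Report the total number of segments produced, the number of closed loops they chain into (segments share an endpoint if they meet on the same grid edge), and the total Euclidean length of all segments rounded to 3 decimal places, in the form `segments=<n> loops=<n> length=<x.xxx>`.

cell (0,0): code 0100 → (0.838,1.000)–(1.000,0.883)
cell (0,1): code 1100 → (0.250,2.000)–(0.838,1.000)
cell (0,2): code 1100 → (0.831,3.000)–(0.250,2.000)
cell (0,3): code 1000 → (1.000,3.144)–(0.831,3.000)
cell (1,0): code 0010 → (1.000,0.883)–(1.561,1.000)
cell (1,1): code 0111 → (1.561,1.000)–(2.000,1.170)
cell (1,3): code 1001 → (2.000,3.080)–(1.000,3.144)
cell (2,1): code 0010 → (2.000,1.170)–(2.542,2.000)
cell (2,2): code 0011 → (2.542,2.000)–(2.094,3.000)
cell (2,3): code 0001 → (2.094,3.000)–(2.000,3.080)
total: 10 segments, chained into 1 closed loop(s), length Σ = 6.994074

segments=10 loops=1 length=6.994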